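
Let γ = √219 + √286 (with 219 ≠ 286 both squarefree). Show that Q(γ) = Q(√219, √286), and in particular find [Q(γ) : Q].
[Q(γ) : Q] = 4 (equivalently, Q(γ) = Q(√219, √286))

Obviously Q(γ) ⊆ Q(√219, √286), and [Q(√219, √286):Q] = 4 (since 219, 286 are distinct squarefree integers > 1 with 62634 not a perfect square). To show equality we compute the minimal polynomial of γ. From γ = √219 + √286: γ^2 = 219 + 2√(62634) + 286 = 505 + 2√(62634), so γ^2 - 505 = 2√(62634); squaring, (γ^2 - 505)^2 = 4·62634, i.e. γ^4 - 1010γ^2 + 255025 - 250536 = 0, i.e. γ^4 - 1010γ^2 + 4489 = 0. So γ is a root of x^4 - 1010x^2 + 4489. This polynomial is irreducible over Q: it has no rational root (each ±√219 ± √286 is irrational), and any factorization into two quadratics over Q would force √(62634) ∈ Q (pairing opposite roots) or √219, √286 ∈ Q (other pairings), all impossible. Hence [Q(γ):Q] = 4 = [Q(√219, √286):Q], so Q(γ) = Q(√219, √286).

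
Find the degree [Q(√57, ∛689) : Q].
[Q(√57, ∛689) : Q] = 6

Let L = Q(√57, ∛689). Since Q(√57) ⊂ L and [Q(√57):Q] = 2, the tower law gives 2 | [L:Q]. Likewise Q(∛689) ⊂ L with [Q(∛689):Q] = 3 (because 689 is not a perfect cube), so 3 | [L:Q]. As gcd(2,3) = 1, [L:Q] is divisible by 6. Conversely L is generated over Q by √57 and ∛689, so [L:Q] ≤ 2·3 = 6. Therefore [Q(√57, ∛689) : Q] = 6.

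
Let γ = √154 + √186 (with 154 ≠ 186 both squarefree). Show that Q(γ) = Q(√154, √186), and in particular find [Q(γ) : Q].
[Q(γ) : Q] = 4 (equivalently, Q(γ) = Q(√154, √186))

Obviously Q(γ) ⊆ Q(√154, √186), and [Q(√154, √186):Q] = 4 (since 154, 186 are distinct squarefree integers > 1 with 28644 not a perfect square). To show equality we compute the minimal polynomial of γ. From γ = √154 + √186: γ^2 = 154 + 2√(28644) + 186 = 340 + 2√(28644), so γ^2 - 340 = 2√(28644); squaring, (γ^2 - 340)^2 = 4·28644, i.e. γ^4 - 680γ^2 + 115600 - 114576 = 0, i.e. γ^4 - 680γ^2 + 1024 = 0. So γ is a root of x^4 - 680x^2 + 1024. This polynomial is irreducible over Q: it has no rational root (each ±√154 ± √186 is irrational), and any factorization into two quadratics over Q would force √(28644) ∈ Q (pairing opposite roots) or √154, √186 ∈ Q (other pairings), all impossible. Hence [Q(γ):Q] = 4 = [Q(√154, √186):Q], so Q(γ) = Q(√154, √186).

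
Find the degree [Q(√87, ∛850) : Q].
[Q(√87, ∛850) : Q] = 6

Let L = Q(√87, ∛850). Since Q(√87) ⊂ L and [Q(√87):Q] = 2, the tower law gives 2 | [L:Q]. Likewise Q(∛850) ⊂ L with [Q(∛850):Q] = 3 (because 850 is not a perfect cube), so 3 | [L:Q]. As gcd(2,3) = 1, [L:Q] is divisible by 6. Conversely L is generated over Q by √87 and ∛850, so [L:Q] ≤ 2·3 = 6. Therefore [Q(√87, ∛850) : Q] = 6.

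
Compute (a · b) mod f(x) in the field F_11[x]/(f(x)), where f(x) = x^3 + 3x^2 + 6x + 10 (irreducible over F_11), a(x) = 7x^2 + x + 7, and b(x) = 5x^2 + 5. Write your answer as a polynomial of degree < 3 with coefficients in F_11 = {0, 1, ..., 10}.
a · b ≡ 6x^2 + 2x + 1 (mod f(x))

Multiply in F_11[x]: a(x)·b(x) = (7x^2 + x + 7)·(5x^2 + 5) = 2x^4 + 5x^3 + 4x^2 + 5x + 2. This has degree ≥ 3, so divide by f(x) over F_11: 2x^4 + 5x^3 + 4x^2 + 5x + 2 = (2x + 10)·(x^3 + 3x^2 + 6x + 10) + (6x^2 + 2x + 1). Hence a·b ≡ 6x^2 + 2x + 1 (mod f). (F_11[x]/(f) is a field with 11^3 = 1331 elements since f is irreducible of degree 3.)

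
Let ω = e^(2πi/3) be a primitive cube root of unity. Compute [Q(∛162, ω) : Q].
[Q(∛162, ω) : Q] = 6

[Q(∛162):Q] = 3 (min poly x^3 - 162, irreducible since 162 is not a perfect cube). [Q(ω):Q] = 2 (min poly x^2 + x + 1). Since Q(∛162) ⊂ R and ω ∉ R, we have ω ∉ Q(∛162), so x^2 + x + 1 remains irreducible over Q(∛162) and [Q(∛162, ω) : Q(∛162)] = 2. By the tower law, [Q(∛162, ω) : Q] = 3 · 2 = 6. (In fact Q(∛162, ω) is the splitting field of x^3 - 162 over Q.)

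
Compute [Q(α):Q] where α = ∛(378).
[Q(α):Q] = 3

The minimal polynomial of α is x^3 - 378, irreducible over Q since 378 is not a perfect cube (so x^3 - 378 has no rational root). Hence [Q(α):Q] = deg(m_α) = 3.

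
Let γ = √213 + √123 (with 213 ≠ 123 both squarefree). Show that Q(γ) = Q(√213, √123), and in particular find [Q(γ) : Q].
[Q(γ) : Q] = 4 (equivalently, Q(γ) = Q(√213, √123))

Obviously Q(γ) ⊆ Q(√213, √123), and [Q(√213, √123):Q] = 4 (since 213, 123 are distinct squarefree integers > 1 with 26199 not a perfect square). To show equality we compute the minimal polynomial of γ. From γ = √213 + √123: γ^2 = 213 + 2√(26199) + 123 = 336 + 2√(26199), so γ^2 - 336 = 2√(26199); squaring, (γ^2 - 336)^2 = 4·26199, i.e. γ^4 - 672γ^2 + 112896 - 104796 = 0, i.e. γ^4 - 672γ^2 + 8100 = 0. So γ is a root of x^4 - 672x^2 + 8100. This polynomial is irreducible over Q: it has no rational root (each ±√213 ± √123 is irrational), and any factorization into two quadratics over Q would force √(26199) ∈ Q (pairing opposite roots) or √213, √123 ∈ Q (other pairings), all impossible. Hence [Q(γ):Q] = 4 = [Q(√213, √123):Q], so Q(γ) = Q(√213, √123).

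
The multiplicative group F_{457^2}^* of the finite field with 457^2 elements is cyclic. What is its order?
|F_{457^2}^*| = 208848

F_{457^2} has 457^2 = 208849 elements; its multiplicative group consists of all nonzero elements, so |F_{457^2}^*| = 208849 - 1 = 208848. (It is cyclic since any finite subgroup of the multiplicative group of a field is cyclic.)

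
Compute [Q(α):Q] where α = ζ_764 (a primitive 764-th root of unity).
[Q(α):Q] = 380

The minimal polynomial of ζ_764 over Q is the 764-th cyclotomic polynomial Φ_764(x), which is irreducible over Q and has degree φ(764) = 380. Hence [Q(α):Q] = φ(764) = 380.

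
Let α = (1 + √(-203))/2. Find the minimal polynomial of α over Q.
m_α(x) = x^2 - x + 51

From 2α - 1 = √(-203), squaring gives (2α - 1)^2 = -203, i.e. 4α^2 - 4α + 1 = -203, so α^2 - α + (1 + 203)/4 = 0. Since -203 ≡ 1 (mod 4), (1 + 203)/4 = 51 ∈ Z. The polynomial x^2 - x + 51 has discriminant 1 - 4·(51) = -203, which is not a perfect square in Q (d = -203 is squarefree and ≠ 1), so x^2 - x + 51 is irreducible over Q. It is the minimal polynomial of α.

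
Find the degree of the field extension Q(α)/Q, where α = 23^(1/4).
[Q(α):Q] = 4

α is a root of x^4 - 23. By Eisenstein's criterion at the prime p = 23 (which divides the constant term 23 but p^2 = 529 does not, since 23 is squarefree), x^4 - 23 is irreducible over Q. Hence [Q(α):Q] = 4.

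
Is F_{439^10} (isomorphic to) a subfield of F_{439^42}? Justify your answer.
No: F_{439^10} is not a subfield of F_{439^42}

F_{p^m} embeds in F_{p^n} iff m | n. Here 10 ∤ 42 (since 42 = 4·10 + 2 with remainder 2 ≠ 0), so F_{439^10} is not a subfield of F_{439^42}. Equivalently: if it were, the tower law would give 10 = [F_{439^10}:F_439] dividing [F_{439^42}:F_439] = 42, contradiction.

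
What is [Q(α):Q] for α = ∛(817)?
[Q(α):Q] = 3

The minimal polynomial of α is x^3 - 817, irreducible over Q since 817 is not a perfect cube (so x^3 - 817 has no rational root). Hence [Q(α):Q] = deg(m_α) = 3.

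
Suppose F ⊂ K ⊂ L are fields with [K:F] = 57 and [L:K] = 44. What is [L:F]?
[L:F] = 2508

The tower law says that for any tower of field extensions F ⊂ K ⊂ L with finite degrees, [L:F] = [L:K] · [K:F]. Here this gives [L:F] = 44 · 57 = 2508.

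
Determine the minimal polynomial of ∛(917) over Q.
m_α(x) = x^3 - 917

α satisfies α^3 = 917, so x^3 - 917 annihilates α. By the rational root test, a rational root p/q (in lowest terms) of x^3 - 917 would satisfy p^3 = 917 q^3, forcing q = 1 and p^3 = 917; but 917 is not a perfect cube, contradiction. A monic cubic over Q with no rational root is irreducible (any nontrivial factorization would include a linear factor). Hence x^3 - 917 is the minimal polynomial of α, and in particular [Q(α):Q] = 3.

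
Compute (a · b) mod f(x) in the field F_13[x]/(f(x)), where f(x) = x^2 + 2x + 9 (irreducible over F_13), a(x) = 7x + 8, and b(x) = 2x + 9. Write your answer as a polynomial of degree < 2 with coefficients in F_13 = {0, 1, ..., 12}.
a · b ≡ 12x + 11 (mod f(x))

Multiply in F_13[x]: a(x)·b(x) = (7x + 8)·(2x + 9) = x^2 + x + 7. This has degree ≥ 2, so divide by f(x) over F_13: x^2 + x + 7 = (1)·(x^2 + 2x + 9) + (12x + 11). Hence a·b ≡ 12x + 11 (mod f). (F_13[x]/(f) is a field with 13^2 = 169 elements since f is irreducible of degree 2.)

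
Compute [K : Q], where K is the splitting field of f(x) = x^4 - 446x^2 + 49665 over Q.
[K : Q] = 4

Solving the quadratic in x^2: x^2 = (446 ± √(446^2 - 4·49665))/2 = (446 ± √256)/2 = (446 ± 16)/2, giving x^2 = 231 or x^2 = 215. So f(x) = (x^2 - 231)(x^2 - 215) and the roots of f are ±√231, ±√215. Hence the splitting field is K = Q(√231, √215). Since 231 and 215 are distinct squarefree integers > 1, their product 49665 is not a perfect square, so √215 ∉ Q(√231). By the tower law [K:Q] = [Q(√231,√215):Q(√231)] · [Q(√231):Q] = 2 · 2 = 4.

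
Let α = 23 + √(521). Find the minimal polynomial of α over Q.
m_α(x) = x^2 - 46x + 8

From α - 23 = √(521), squaring gives (α - 23)^2 = 521, i.e. α^2 - 46α + 529 = 521, so α^2 - 46α + 8 = 0. The discriminant of x^2 - 46x + 8 is (-46)^2 - 4·(8) = 2116 - 32 = 2084, and 4·(521) is not a perfect square in Q since 521 is squarefree and ≠ 1. Hence x^2 - 46x + 8 is irreducible over Q and is the minimal polynomial of α.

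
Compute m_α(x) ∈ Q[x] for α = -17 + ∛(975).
m_α(x) = x^3 + 51x^2 + 867x + 3938

Set β = α + 17 = ∛(975), so β^3 = 975. Then (α + 17)^3 - 975 = 0, i.e. α is a root of g(x) = (x + 17)^3 - 975 = x^3 + 51x^2 + 867x + 3938. Since g(x) = h(x + 17) where h(x) = x^3 - 975, and h is irreducible over Q (because 975 is not a perfect cube, so h has no rational root, and a monic cubic with no rational root is irreducible), g is also irreducible (irreducibility is preserved under the substitution x → x + 17). Hence m_α(x) = x^3 + 51x^2 + 867x + 3938.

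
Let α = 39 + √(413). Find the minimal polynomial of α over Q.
m_α(x) = x^2 - 78x + 1108

From α - 39 = √(413), squaring gives (α - 39)^2 = 413, i.e. α^2 - 78α + 1521 = 413, so α^2 - 78α + 1108 = 0. The discriminant of x^2 - 78x + 1108 is (-78)^2 - 4·(1108) = 6084 - 4432 = 1652, and 4·(413) is not a perfect square in Q since 413 is squarefree and ≠ 1. Hence x^2 - 78x + 1108 is irreducible over Q and is the minimal polynomial of α.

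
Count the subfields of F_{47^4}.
F_{47^4} has 3 subfields

The subfields of F_{p^n} are exactly the fields F_{p^d} for d | n (each is the fixed field of the unique index-d subgroup of Gal(F_{p^n}/F_p) ≅ Z/nZ). The divisors of n = 4 are {1, 2, 4}, giving 3 subfields: F_{47^1}, F_{47^2}, F_{47^4}.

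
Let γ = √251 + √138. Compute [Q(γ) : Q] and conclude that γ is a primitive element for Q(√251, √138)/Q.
[Q(γ) : Q] = 4 (equivalently, Q(γ) = Q(√251, √138))

Obviously Q(γ) ⊆ Q(√251, √138), and [Q(√251, √138):Q] = 4 (since 251, 138 are distinct squarefree integers > 1 with 34638 not a perfect square). To show equality we compute the minimal polynomial of γ. From γ = √251 + √138: γ^2 = 251 + 2√(34638) + 138 = 389 + 2√(34638), so γ^2 - 389 = 2√(34638); squaring, (γ^2 - 389)^2 = 4·34638, i.e. γ^4 - 778γ^2 + 151321 - 138552 = 0, i.e. γ^4 - 778γ^2 + 12769 = 0. So γ is a root of x^4 - 778x^2 + 12769. This polynomial is irreducible over Q: it has no rational root (each ±√251 ± √138 is irrational), and any factorization into two quadratics over Q would force √(34638) ∈ Q (pairing opposite roots) or √251, √138 ∈ Q (other pairings), all impossible. Hence [Q(γ):Q] = 4 = [Q(√251, √138):Q], so Q(γ) = Q(√251, √138).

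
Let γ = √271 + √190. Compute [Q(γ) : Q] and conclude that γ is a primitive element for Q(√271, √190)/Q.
[Q(γ) : Q] = 4 (equivalently, Q(γ) = Q(√271, √190))

Obviously Q(γ) ⊆ Q(√271, √190), and [Q(√271, √190):Q] = 4 (since 271, 190 are distinct squarefree integers > 1 with 51490 not a perfect square). To show equality we compute the minimal polynomial of γ. From γ = √271 + √190: γ^2 = 271 + 2√(51490) + 190 = 461 + 2√(51490), so γ^2 - 461 = 2√(51490); squaring, (γ^2 - 461)^2 = 4·51490, i.e. γ^4 - 922γ^2 + 212521 - 205960 = 0, i.e. γ^4 - 922γ^2 + 6561 = 0. So γ is a root of x^4 - 922x^2 + 6561. This polynomial is irreducible over Q: it has no rational root (each ±√271 ± √190 is irrational), and any factorization into two quadratics over Q would force √(51490) ∈ Q (pairing opposite roots) or √271, √190 ∈ Q (other pairings), all impossible. Hence [Q(γ):Q] = 4 = [Q(√271, √190):Q], so Q(γ) = Q(√271, √190).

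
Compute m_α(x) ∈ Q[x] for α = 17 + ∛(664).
m_α(x) = x^3 - 51x^2 + 867x - 5577

Set β = α - 17 = ∛(664), so β^3 = 664. Then (α - 17)^3 - 664 = 0, i.e. α is a root of g(x) = (x - 17)^3 - 664 = x^3 - 51x^2 + 867x - 5577. Since g(x) = h(x - 17) where h(x) = x^3 - 664, and h is irreducible over Q (because 664 is not a perfect cube, so h has no rational root, and a monic cubic with no rational root is irreducible), g is also irreducible (irreducibility is preserved under the substitution x → x - 17). Hence m_α(x) = x^3 - 51x^2 + 867x - 5577.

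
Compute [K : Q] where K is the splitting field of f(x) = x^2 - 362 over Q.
[K : Q] = 2

f(x) = x^2 - 362 factors as (x - √362)(x + √362). The splitting field is K = Q(√362). Since 362 is squarefree and > 1, it is not a perfect square, so x^2 - 362 is irreducible over Q and [Q(√362) : Q] = 2. Hence [K : Q] = 2.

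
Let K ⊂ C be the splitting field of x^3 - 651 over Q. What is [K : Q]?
[K : Q] = 6

The roots of x^3 - 651 are ∛651, ω∛651, ω^2∛651 where ω = e^(2πi/3) is a primitive cube root of unity, so K = Q(∛651, ω). Now [Q(∛651):Q] = 3 (since 651 is not a perfect cube, x^3 - 651 is irreducible) and [Q(ω):Q] = 2. Both 2 and 3 divide [K:Q], and [K:Q] ≤ 3·2 = 6, so [K:Q] = 6. (Equivalently: Q(∛651) ⊂ R but ω ∉ R, so [K : Q(∛651)] = 2.)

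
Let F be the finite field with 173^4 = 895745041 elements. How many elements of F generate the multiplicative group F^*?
There are φ(895745040) = 216760320 primitive elements

F_q^* is cyclic of order q - 1 = 895745040. A cyclic group of order m has exactly φ(m) generators. Here m = 895745040 = 2^4 · 3 · 5 · 29 · 41 · 43 · 73, so the number of primitive elements is φ(895745040) = 216760320.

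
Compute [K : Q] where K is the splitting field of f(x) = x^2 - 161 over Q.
[K : Q] = 2

f(x) = x^2 - 161 factors as (x - √161)(x + √161). The splitting field is K = Q(√161). Since 161 is squarefree and > 1, it is not a perfect square, so x^2 - 161 is irreducible over Q and [Q(√161) : Q] = 2. Hence [K : Q] = 2.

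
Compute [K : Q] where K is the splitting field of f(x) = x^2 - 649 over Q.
[K : Q] = 2

f(x) = x^2 - 649 factors as (x - √649)(x + √649). The splitting field is K = Q(√649). Since 649 is squarefree and > 1, it is not a perfect square, so x^2 - 649 is irreducible over Q and [Q(√649) : Q] = 2. Hence [K : Q] = 2.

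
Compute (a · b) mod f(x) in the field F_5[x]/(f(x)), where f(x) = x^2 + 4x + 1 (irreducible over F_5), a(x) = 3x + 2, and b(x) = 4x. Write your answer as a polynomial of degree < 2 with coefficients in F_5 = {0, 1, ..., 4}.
a · b ≡ 3 (mod f(x))

Multiply in F_5[x]: a(x)·b(x) = (3x + 2)·(4x) = 2x^2 + 3x. This has degree ≥ 2, so divide by f(x) over F_5: 2x^2 + 3x = (2)·(x^2 + 4x + 1) + (3). Hence a·b ≡ 3 (mod f). (F_5[x]/(f) is a field with 5^2 = 25 elements since f is irreducible of degree 2.)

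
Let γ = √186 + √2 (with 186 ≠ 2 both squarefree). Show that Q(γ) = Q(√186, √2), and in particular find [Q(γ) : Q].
[Q(γ) : Q] = 4 (equivalently, Q(γ) = Q(√186, √2))

Obviously Q(γ) ⊆ Q(√186, √2), and [Q(√186, √2):Q] = 4 (since 186, 2 are distinct squarefree integers > 1 with 372 not a perfect square). To show equality we compute the minimal polynomial of γ. From γ = √186 + √2: γ^2 = 186 + 2√(372) + 2 = 188 + 2√(372), so γ^2 - 188 = 2√(372); squaring, (γ^2 - 188)^2 = 4·372, i.e. γ^4 - 376γ^2 + 35344 - 1488 = 0, i.e. γ^4 - 376γ^2 + 33856 = 0. So γ is a root of x^4 - 376x^2 + 33856. This polynomial is irreducible over Q: it has no rational root (each ±√186 ± √2 is irrational), and any factorization into two quadratics over Q would force √(372) ∈ Q (pairing opposite roots) or √186, √2 ∈ Q (other pairings), all impossible. Hence [Q(γ):Q] = 4 = [Q(√186, √2):Q], so Q(γ) = Q(√186, √2).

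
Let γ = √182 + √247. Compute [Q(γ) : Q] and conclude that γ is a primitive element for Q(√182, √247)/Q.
[Q(γ) : Q] = 4 (equivalently, Q(γ) = Q(√182, √247))

Obviously Q(γ) ⊆ Q(√182, √247), and [Q(√182, √247):Q] = 4 (since 182, 247 are distinct squarefree integers > 1 with 44954 not a perfect square). To show equality we compute the minimal polynomial of γ. From γ = √182 + √247: γ^2 = 182 + 2√(44954) + 247 = 429 + 2√(44954), so γ^2 - 429 = 2√(44954); squaring, (γ^2 - 429)^2 = 4·44954, i.e. γ^4 - 858γ^2 + 184041 - 179816 = 0, i.e. γ^4 - 858γ^2 + 4225 = 0. So γ is a root of x^4 - 858x^2 + 4225. This polynomial is irreducible over Q: it has no rational root (each ±√182 ± √247 is irrational), and any factorization into two quadratics over Q would force √(44954) ∈ Q (pairing opposite roots) or √182, √247 ∈ Q (other pairings), all impossible. Hence [Q(γ):Q] = 4 = [Q(√182, √247):Q], so Q(γ) = Q(√182, √247).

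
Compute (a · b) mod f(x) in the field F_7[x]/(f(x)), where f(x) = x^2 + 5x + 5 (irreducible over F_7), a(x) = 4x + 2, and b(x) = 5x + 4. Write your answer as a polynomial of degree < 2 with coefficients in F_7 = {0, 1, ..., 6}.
a · b ≡ 3x + 6 (mod f(x))

Multiply in F_7[x]: a(x)·b(x) = (4x + 2)·(5x + 4) = 6x^2 + 5x + 1. This has degree ≥ 2, so divide by f(x) over F_7: 6x^2 + 5x + 1 = (6)·(x^2 + 5x + 5) + (3x + 6). Hence a·b ≡ 3x + 6 (mod f). (F_7[x]/(f) is a field with 7^2 = 49 elements since f is irreducible of degree 2.)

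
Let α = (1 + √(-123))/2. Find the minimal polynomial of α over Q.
m_α(x) = x^2 - x + 31

From 2α - 1 = √(-123), squaring gives (2α - 1)^2 = -123, i.e. 4α^2 - 4α + 1 = -123, so α^2 - α + (1 + 123)/4 = 0. Since -123 ≡ 1 (mod 4), (1 + 123)/4 = 31 ∈ Z. The polynomial x^2 - x + 31 has discriminant 1 - 4·(31) = -123, which is not a perfect square in Q (d = -123 is squarefree and ≠ 1), so x^2 - x + 31 is irreducible over Q. It is the minimal polynomial of α.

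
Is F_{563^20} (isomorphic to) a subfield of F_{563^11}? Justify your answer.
No: F_{563^20} is not a subfield of F_{563^11}

F_{p^m} embeds in F_{p^n} iff m | n. Here 20 ∤ 11 (since 11 = 0·20 + 11 with remainder 11 ≠ 0), so F_{563^20} is not a subfield of F_{563^11}. Equivalently: if it were, the tower law would give 20 = [F_{563^20}:F_563] dividing [F_{563^11}:F_563] = 11, contradiction.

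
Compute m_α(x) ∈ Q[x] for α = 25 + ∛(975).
m_α(x) = x^3 - 75x^2 + 1875x - 16600

Set β = α - 25 = ∛(975), so β^3 = 975. Then (α - 25)^3 - 975 = 0, i.e. α is a root of g(x) = (x - 25)^3 - 975 = x^3 - 75x^2 + 1875x - 16600. Since g(x) = h(x - 25) where h(x) = x^3 - 975, and h is irreducible over Q (because 975 is not a perfect cube, so h has no rational root, and a monic cubic with no rational root is irreducible), g is also irreducible (irreducibility is preserved under the substitution x → x - 25). Hence m_α(x) = x^3 - 75x^2 + 1875x - 16600.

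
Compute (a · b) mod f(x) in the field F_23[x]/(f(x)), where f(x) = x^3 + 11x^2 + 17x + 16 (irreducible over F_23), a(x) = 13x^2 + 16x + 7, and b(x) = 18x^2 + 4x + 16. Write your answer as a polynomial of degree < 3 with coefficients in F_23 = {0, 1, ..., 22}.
a · b ≡ 18x^2 + 18x + 22 (mod f(x))

Multiply in F_23[x]: a(x)·b(x) = (13x^2 + 16x + 7)·(18x^2 + 4x + 16) = 4x^4 + 18x^3 + 7x^2 + 8x + 20. This has degree ≥ 3, so divide by f(x) over F_23: 4x^4 + 18x^3 + 7x^2 + 8x + 20 = (4x + 20)·(x^3 + 11x^2 + 17x + 16) + (18x^2 + 18x + 22). Hence a·b ≡ 18x^2 + 18x + 22 (mod f). (F_23[x]/(f) is a field with 23^3 = 12167 elements since f is irreducible of degree 3.)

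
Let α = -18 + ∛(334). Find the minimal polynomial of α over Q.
m_α(x) = x^3 + 54x^2 + 972x + 5498

Set β = α + 18 = ∛(334), so β^3 = 334. Then (α + 18)^3 - 334 = 0, i.e. α is a root of g(x) = (x + 18)^3 - 334 = x^3 + 54x^2 + 972x + 5498. Since g(x) = h(x + 18) where h(x) = x^3 - 334, and h is irreducible over Q (because 334 is not a perfect cube, so h has no rational root, and a monic cubic with no rational root is irreducible), g is also irreducible (irreducibility is preserved under the substitution x → x + 18). Hence m_α(x) = x^3 + 54x^2 + 972x + 5498.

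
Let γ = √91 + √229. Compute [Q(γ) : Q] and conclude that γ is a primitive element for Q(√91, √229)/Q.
[Q(γ) : Q] = 4 (equivalently, Q(γ) = Q(√91, √229))

Obviously Q(γ) ⊆ Q(√91, √229), and [Q(√91, √229):Q] = 4 (since 91, 229 are distinct squarefree integers > 1 with 20839 not a perfect square). To show equality we compute the minimal polynomial of γ. From γ = √91 + √229: γ^2 = 91 + 2√(20839) + 229 = 320 + 2√(20839), so γ^2 - 320 = 2√(20839); squaring, (γ^2 - 320)^2 = 4·20839, i.e. γ^4 - 640γ^2 + 102400 - 83356 = 0, i.e. γ^4 - 640γ^2 + 19044 = 0. So γ is a root of x^4 - 640x^2 + 19044. This polynomial is irreducible over Q: it has no rational root (each ±√91 ± √229 is irrational), and any factorization into two quadratics over Q would force √(20839) ∈ Q (pairing opposite roots) or √91, √229 ∈ Q (other pairings), all impossible. Hence [Q(γ):Q] = 4 = [Q(√91, √229):Q], so Q(γ) = Q(√91, √229).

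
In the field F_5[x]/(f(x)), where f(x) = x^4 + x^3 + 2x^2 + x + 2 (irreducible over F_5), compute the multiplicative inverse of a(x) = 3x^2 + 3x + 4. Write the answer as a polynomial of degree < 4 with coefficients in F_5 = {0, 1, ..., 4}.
a(x)^(-1) ≡ 2x^3 + 2x^2 + 3x + 2 (mod f(x))

Since f is irreducible over F_5, F_5[x]/(f) is a field and a(x) ≠ 0 has an inverse. Apply the extended Euclidean algorithm to f(x) and a(x) in F_5[x]: f(x) = (2x^2 + 3)·a(x) + (2x);  a(x) = (4x + 4)·(2x) + (4). The last nonzero remainder is the constant 4 = gcd(f, a) in F_5. Back-substituting through the division chain expresses 4 = s(x)·a(x) + t(x)·f(x) with s(x) ≡ 3x^3 + 3x^2 + 2x + 3 (mod f), so (3x^3 + 3x^2 + 2x + 3)·a(x) ≡ 4 (mod f). Multiplying by 4^(-1) ≡ 4 in F_5 gives a(x)^(-1) ≡ 4·(3x^3 + 3x^2 + 2x + 3) ≡ 2x^3 + 2x^2 + 3x + 2 (mod f). Check: (3x^2 + 3x + 4)·(2x^3 + 2x^2 + 3x + 2) = x^5 + 2x^4 + 3x^3 + 3x^2 + 3x + 3 ≡ 1 (mod x^4 + x^3 + 2x^2 + x + 2).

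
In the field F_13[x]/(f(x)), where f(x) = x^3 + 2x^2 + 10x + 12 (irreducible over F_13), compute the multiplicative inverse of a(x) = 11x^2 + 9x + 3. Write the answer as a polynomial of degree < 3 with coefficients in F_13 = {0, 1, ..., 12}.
a(x)^(-1) ≡ 5x^2 + 11x + 12 (mod f(x))

Since f is irreducible over F_13, F_13[x]/(f) is a field and a(x) ≠ 0 has an inverse. Apply the extended Euclidean algorithm to f(x) and a(x) in F_13[x]: f(x) = (6x)·a(x) + (5x + 12);  a(x) = (10x + 9)·(5x + 12) + (12). The last nonzero remainder is the constant 12 = gcd(f, a) in F_13. Back-substituting through the division chain expresses 12 = s(x)·a(x) + t(x)·f(x) with s(x) ≡ 8x^2 + 2x + 1 (mod f), so (8x^2 + 2x + 1)·a(x) ≡ 12 (mod f). Multiplying by 12^(-1) ≡ 12 in F_13 gives a(x)^(-1) ≡ 12·(8x^2 + 2x + 1) ≡ 5x^2 + 11x + 12 (mod f). Check: (11x^2 + 9x + 3)·(5x^2 + 11x + 12) = 3x^4 + 10x^3 + 12x^2 + 11x + 10 ≡ 1 (mod x^3 + 2x^2 + 10x + 12).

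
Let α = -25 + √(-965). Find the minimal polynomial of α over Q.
m_α(x) = x^2 + 50x + 1590

From α + 25 = √(-965), squaring gives (α + 25)^2 = -965, i.e. α^2 + 50α + 625 = -965, so α^2 + 50α + 1590 = 0. The discriminant of x^2 + 50x + 1590 is (50)^2 - 4·(1590) = 2500 - 6360 = -3860, and 4·(-965) is not a perfect square in Q since -965 is squarefree and ≠ 1. Hence x^2 + 50x + 1590 is irreducible over Q and is the minimal polynomial of α.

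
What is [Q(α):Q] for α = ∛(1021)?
[Q(α):Q] = 3

The minimal polynomial of α is x^3 - 1021, irreducible over Q since 1021 is not a perfect cube (so x^3 - 1021 has no rational root). Hence [Q(α):Q] = deg(m_α) = 3.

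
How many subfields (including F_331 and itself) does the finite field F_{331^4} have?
F_{331^4} has 3 subfields

The subfields of F_{p^n} are exactly the fields F_{p^d} for d | n (each is the fixed field of the unique index-d subgroup of Gal(F_{p^n}/F_p) ≅ Z/nZ). The divisors of n = 4 are {1, 2, 4}, giving 3 subfields: F_{331^1}, F_{331^2}, F_{331^4}.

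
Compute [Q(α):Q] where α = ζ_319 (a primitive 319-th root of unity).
[Q(α):Q] = 280

The minimal polynomial of ζ_319 over Q is the 319-th cyclotomic polynomial Φ_319(x), which is irreducible over Q and has degree φ(319) = 280. Hence [Q(α):Q] = φ(319) = 280.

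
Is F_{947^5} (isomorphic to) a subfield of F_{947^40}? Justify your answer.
Yes: F_{947^5} is a subfield of F_{947^40}

F_{p^m} embeds in F_{p^n} iff m | n (since F_{p^n} is the splitting field of x^(p^n) - x, and F_{p^m} ⊂ F_{p^n} forces p^n to be a power of p^m, i.e. m | n; conversely if m | n then every root of x^(p^m) - x is a root of x^(p^n) - x). Here 5 | 40 (since 40 = 8·5), so F_{947^5} is a subfield of F_{947^40}, and [F_{947^40} : F_{947^5}] = 40/5 = 8.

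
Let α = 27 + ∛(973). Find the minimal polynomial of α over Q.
m_α(x) = x^3 - 81x^2 + 2187x - 20656

Set β = α - 27 = ∛(973), so β^3 = 973. Then (α - 27)^3 - 973 = 0, i.e. α is a root of g(x) = (x - 27)^3 - 973 = x^3 - 81x^2 + 2187x - 20656. Since g(x) = h(x - 27) where h(x) = x^3 - 973, and h is irreducible over Q (because 973 is not a perfect cube, so h has no rational root, and a monic cubic with no rational root is irreducible), g is also irreducible (irreducibility is preserved under the substitution x → x - 27). Hence m_α(x) = x^3 - 81x^2 + 2187x - 20656.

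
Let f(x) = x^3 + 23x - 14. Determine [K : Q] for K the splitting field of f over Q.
[K : Q] = 6

By the rational root test, any rational root of the monic integer polynomial f(x) = x^3 + 23x - 14 must be an integer dividing the constant term -14, i.e. one of ±{1, 2, 7, 14}. Evaluating: f(1) = 10, f(-1) = -38, f(2) = 40, f(-2) = -68, f(7) = 490, f(-7) = -518, f(14) = 3052, f(-14) = -3080; none is 0, so f has no rational root and is therefore irreducible over Q (a cubic with no linear factor over a field is irreducible). For an irreducible cubic, the Galois group is A_3 or S_3 according as the discriminant disc(f) = -4a^3 - 27b^2 = -4·(23)^3 - 27·(-14)^2 = -53960 is or is not a square in Q. Here disc(f) = -53960 is not a perfect square in Q, so the Galois group of f over Q is not contained in A_3 and must be all of S_3. The splitting field has degree |S_3| = 6 over Q, so [K : Q] = 6.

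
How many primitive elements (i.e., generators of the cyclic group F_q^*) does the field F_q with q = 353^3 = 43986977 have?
There are φ(43986976) = 18938880 primitive elements

F_q^* is cyclic of order q - 1 = 43986976. A cyclic group of order m has exactly φ(m) generators. Here m = 43986976 = 2^5 · 11 · 19 · 6577, so the number of primitive elements is φ(43986976) = 18938880.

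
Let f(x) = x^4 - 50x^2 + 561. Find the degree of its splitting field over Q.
[K : Q] = 4

Solving the quadratic in x^2: x^2 = (50 ± √(50^2 - 4·561))/2 = (50 ± √256)/2 = (50 ± 16)/2, giving x^2 = 33 or x^2 = 17. So f(x) = (x^2 - 33)(x^2 - 17) and the roots of f are ±√33, ±√17. Hence the splitting field is K = Q(√33, √17). Since 33 and 17 are distinct squarefree integers > 1, their product 561 is not a perfect square, so √17 ∉ Q(√33). By the tower law [K:Q] = [Q(√33,√17):Q(√33)] · [Q(√33):Q] = 2 · 2 = 4.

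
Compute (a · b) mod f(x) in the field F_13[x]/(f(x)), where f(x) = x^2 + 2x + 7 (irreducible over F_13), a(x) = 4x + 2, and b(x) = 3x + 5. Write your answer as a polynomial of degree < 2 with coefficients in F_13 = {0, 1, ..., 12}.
a · b ≡ 2x + 4 (mod f(x))

Multiply in F_13[x]: a(x)·b(x) = (4x + 2)·(3x + 5) = 12x^2 + 10. This has degree ≥ 2, so divide by f(x) over F_13: 12x^2 + 10 = (12)·(x^2 + 2x + 7) + (2x + 4). Hence a·b ≡ 2x + 4 (mod f). (F_13[x]/(f) is a field with 13^2 = 169 elements since f is irreducible of degree 2.)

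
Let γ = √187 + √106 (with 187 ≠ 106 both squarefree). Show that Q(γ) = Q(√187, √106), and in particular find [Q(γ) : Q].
[Q(γ) : Q] = 4 (equivalently, Q(γ) = Q(√187, √106))

Obviously Q(γ) ⊆ Q(√187, √106), and [Q(√187, √106):Q] = 4 (since 187, 106 are distinct squarefree integers > 1 with 19822 not a perfect square). To show equality we compute the minimal polynomial of γ. From γ = √187 + √106: γ^2 = 187 + 2√(19822) + 106 = 293 + 2√(19822), so γ^2 - 293 = 2√(19822); squaring, (γ^2 - 293)^2 = 4·19822, i.e. γ^4 - 586γ^2 + 85849 - 79288 = 0, i.e. γ^4 - 586γ^2 + 6561 = 0. So γ is a root of x^4 - 586x^2 + 6561. This polynomial is irreducible over Q: it has no rational root (each ±√187 ± √106 is irrational), and any factorization into two quadratics over Q would force √(19822) ∈ Q (pairing opposite roots) or √187, √106 ∈ Q (other pairings), all impossible. Hence [Q(γ):Q] = 4 = [Q(√187, √106):Q], so Q(γ) = Q(√187, √106).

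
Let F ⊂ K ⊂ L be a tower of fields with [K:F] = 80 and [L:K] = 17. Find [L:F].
[L:F] = 1360

The tower law says that for any tower of field extensions F ⊂ K ⊂ L with finite degrees, [L:F] = [L:K] · [K:F]. Here this gives [L:F] = 17 · 80 = 1360.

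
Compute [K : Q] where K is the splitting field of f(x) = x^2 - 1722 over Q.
[K : Q] = 2

f(x) = x^2 - 1722 factors as (x - √1722)(x + √1722). The splitting field is K = Q(√1722). Since 1722 is squarefree and > 1, it is not a perfect square, so x^2 - 1722 is irreducible over Q and [Q(√1722) : Q] = 2. Hence [K : Q] = 2.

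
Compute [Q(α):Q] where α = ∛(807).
[Q(α):Q] = 3

The minimal polynomial of α is x^3 - 807, irreducible over Q since 807 is not a perfect cube (so x^3 - 807 has no rational root). Hence [Q(α):Q] = deg(m_α) = 3.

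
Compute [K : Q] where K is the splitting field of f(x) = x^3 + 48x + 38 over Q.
[K : Q] = 6

By the rational root test, any rational root of the monic integer polynomial f(x) = x^3 + 48x + 38 must be an integer dividing the constant term 38, i.e. one of ±{1, 2, 19, 38}. Evaluating: f(1) = 87, f(-1) = -11, f(2) = 142, f(-2) = -66, f(19) = 7809, f(-19) = -7733, f(38) = 56734, f(-38) = -56658; none is 0, so f has no rational root and is therefore irreducible over Q (a cubic with no linear factor over a field is irreducible). For an irreducible cubic, the Galois group is A_3 or S_3 according as the discriminant disc(f) = -4a^3 - 27b^2 = -4·(48)^3 - 27·(38)^2 = -481356 is or is not a square in Q. Here disc(f) = -481356 is not a perfect square in Q, so the Galois group of f over Q is not contained in A_3 and must be all of S_3. The splitting field has degree |S_3| = 6 over Q, so [K : Q] = 6.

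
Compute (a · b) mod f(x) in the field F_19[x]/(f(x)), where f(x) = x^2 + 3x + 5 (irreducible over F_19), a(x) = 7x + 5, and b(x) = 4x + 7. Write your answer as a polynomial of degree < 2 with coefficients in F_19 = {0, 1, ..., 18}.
a · b ≡ 4x + 9 (mod f(x))

Multiply in F_19[x]: a(x)·b(x) = (7x + 5)·(4x + 7) = 9x^2 + 12x + 16. This has degree ≥ 2, so divide by f(x) over F_19: 9x^2 + 12x + 16 = (9)·(x^2 + 3x + 5) + (4x + 9). Hence a·b ≡ 4x + 9 (mod f). (F_19[x]/(f) is a field with 19^2 = 361 elements since f is irreducible of degree 2.)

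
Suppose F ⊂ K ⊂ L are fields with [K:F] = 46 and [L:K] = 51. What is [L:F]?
[L:F] = 2346

The tower law says that for any tower of field extensions F ⊂ K ⊂ L with finite degrees, [L:F] = [L:K] · [K:F]. Here this gives [L:F] = 51 · 46 = 2346.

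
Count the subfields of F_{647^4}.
F_{647^4} has 3 subfields

The subfields of F_{p^n} are exactly the fields F_{p^d} for d | n (each is the fixed field of the unique index-d subgroup of Gal(F_{p^n}/F_p) ≅ Z/nZ). The divisors of n = 4 are {1, 2, 4}, giving 3 subfields: F_{647^1}, F_{647^2}, F_{647^4}.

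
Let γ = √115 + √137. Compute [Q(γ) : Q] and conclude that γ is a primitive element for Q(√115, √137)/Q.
[Q(γ) : Q] = 4 (equivalently, Q(γ) = Q(√115, √137))

Obviously Q(γ) ⊆ Q(√115, √137), and [Q(√115, √137):Q] = 4 (since 115, 137 are distinct squarefree integers > 1 with 15755 not a perfect square). To show equality we compute the minimal polynomial of γ. From γ = √115 + √137: γ^2 = 115 + 2√(15755) + 137 = 252 + 2√(15755), so γ^2 - 252 = 2√(15755); squaring, (γ^2 - 252)^2 = 4·15755, i.e. γ^4 - 504γ^2 + 63504 - 63020 = 0, i.e. γ^4 - 504γ^2 + 484 = 0. So γ is a root of x^4 - 504x^2 + 484. This polynomial is irreducible over Q: it has no rational root (each ±√115 ± √137 is irrational), and any factorization into two quadratics over Q would force √(15755) ∈ Q (pairing opposite roots) or √115, √137 ∈ Q (other pairings), all impossible. Hence [Q(γ):Q] = 4 = [Q(√115, √137):Q], so Q(γ) = Q(√115, √137).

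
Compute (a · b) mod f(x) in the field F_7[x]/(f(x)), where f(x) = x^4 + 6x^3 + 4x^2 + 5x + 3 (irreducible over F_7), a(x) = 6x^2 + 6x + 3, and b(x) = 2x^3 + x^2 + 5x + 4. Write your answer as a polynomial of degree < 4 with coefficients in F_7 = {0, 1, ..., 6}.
a · b ≡ 3x^3 + 3x^2 + 6 (mod f(x))

Multiply in F_7[x]: a(x)·b(x) = (6x^2 + 6x + 3)·(2x^3 + x^2 + 5x + 4) = 5x^5 + 4x^4 + x^2 + 4x + 5. This has degree ≥ 4, so divide by f(x) over F_7: 5x^5 + 4x^4 + x^2 + 4x + 5 = (5x + 2)·(x^4 + 6x^3 + 4x^2 + 5x + 3) + (3x^3 + 3x^2 + 6). Hence a·b ≡ 3x^3 + 3x^2 + 6 (mod f). (F_7[x]/(f) is a field with 7^4 = 2401 elements since f is irreducible of degree 4.)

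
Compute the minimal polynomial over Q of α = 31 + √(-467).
m_α(x) = x^2 - 62x + 1428

From α - 31 = √(-467), squaring gives (α - 31)^2 = -467, i.e. α^2 - 62α + 961 = -467, so α^2 - 62α + 1428 = 0. The discriminant of x^2 - 62x + 1428 is (-62)^2 - 4·(1428) = 3844 - 5712 = -1868, and 4·(-467) is not a perfect square in Q since -467 is squarefree and ≠ 1. Hence x^2 - 62x + 1428 is irreducible over Q and is the minimal polynomial of α.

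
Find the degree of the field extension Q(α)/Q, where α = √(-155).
[Q(α):Q] = 2

[Q(α):Q] equals the degree of the minimal polynomial of α. Here α^2 = -155 and x^2 + 155 is irreducible (d = -155 is squarefree, ≠ 1, hence not a square), so deg(m_α) = 2. Thus [Q(α):Q] = 2.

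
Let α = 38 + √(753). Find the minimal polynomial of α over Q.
m_α(x) = x^2 - 76x + 691

From α - 38 = √(753), squaring gives (α - 38)^2 = 753, i.e. α^2 - 76α + 1444 = 753, so α^2 - 76α + 691 = 0. The discriminant of x^2 - 76x + 691 is (-76)^2 - 4·(691) = 5776 - 2764 = 3012, and 4·(753) is not a perfect square in Q since 753 is squarefree and ≠ 1. Hence x^2 - 76x + 691 is irreducible over Q and is the minimal polynomial of α.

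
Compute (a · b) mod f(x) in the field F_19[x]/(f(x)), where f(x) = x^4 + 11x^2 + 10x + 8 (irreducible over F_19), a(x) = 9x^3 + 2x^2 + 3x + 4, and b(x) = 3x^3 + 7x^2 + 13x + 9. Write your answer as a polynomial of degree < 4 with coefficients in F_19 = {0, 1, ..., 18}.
a · b ≡ 4x^3 + 13x^2 + 14x (mod f(x))

Multiply in F_19[x]: a(x)·b(x) = (9x^3 + 2x^2 + 3x + 4)·(3x^3 + 7x^2 + 13x + 9) = 8x^6 + 12x^5 + 7x^4 + 7x^3 + 9x^2 + 3x + 17. This has degree ≥ 4, so divide by f(x) over F_19: 8x^6 + 12x^5 + 7x^4 + 7x^3 + 9x^2 + 3x + 17 = (8x^2 + 12x + 14)·(x^4 + 11x^2 + 10x + 8) + (4x^3 + 13x^2 + 14x). Hence a·b ≡ 4x^3 + 13x^2 + 14x (mod f). (F_19[x]/(f) is a field with 19^4 = 130321 elements since f is irreducible of degree 4.)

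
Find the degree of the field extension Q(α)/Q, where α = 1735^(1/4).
[Q(α):Q] = 4

α is a root of x^4 - 1735. By Eisenstein's criterion at the prime p = 5 (which divides the constant term 1735 but p^2 = 25 does not, since 1735 is squarefree), x^4 - 1735 is irreducible over Q. Hence [Q(α):Q] = 4.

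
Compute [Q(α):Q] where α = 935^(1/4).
[Q(α):Q] = 4

α is a root of x^4 - 935. By Eisenstein's criterion at the prime p = 5 (which divides the constant term 935 but p^2 = 25 does not, since 935 is squarefree), x^4 - 935 is irreducible over Q. Hence [Q(α):Q] = 4.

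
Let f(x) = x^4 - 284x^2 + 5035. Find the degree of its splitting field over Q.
[K : Q] = 4

Solving the quadratic in x^2: x^2 = (284 ± √(284^2 - 4·5035))/2 = (284 ± √60516)/2 = (284 ± 246)/2, giving x^2 = 265 or x^2 = 19. So f(x) = (x^2 - 265)(x^2 - 19) and the roots of f are ±√265, ±√19. Hence the splitting field is K = Q(√265, √19). Since 265 and 19 are distinct squarefree integers > 1, their product 5035 is not a perfect square, so √19 ∉ Q(√265). By the tower law [K:Q] = [Q(√265,√19):Q(√265)] · [Q(√265):Q] = 2 · 2 = 4.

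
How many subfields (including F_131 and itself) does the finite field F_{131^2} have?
F_{131^2} has 2 subfields

The subfields of F_{p^n} are exactly the fields F_{p^d} for d | n (each is the fixed field of the unique index-d subgroup of Gal(F_{p^n}/F_p) ≅ Z/nZ). The divisors of n = 2 are {1, 2}, giving 2 subfields: F_{131^1}, F_{131^2}.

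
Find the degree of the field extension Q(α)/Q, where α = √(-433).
[Q(α):Q] = 2

[Q(α):Q] equals the degree of the minimal polynomial of α. Here α^2 = -433 and x^2 + 433 is irreducible (d = -433 is squarefree, ≠ 1, hence not a square), so deg(m_α) = 2. Thus [Q(α):Q] = 2.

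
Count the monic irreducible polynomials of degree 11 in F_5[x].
There are 4438920 monic irreducible polynomials of degree 11 over F_5

Each element of F_{5^11} that lies in no proper subfield is a root of exactly one monic irreducible of degree 11 over F_5, and each such polynomial has 11 distinct roots in F_{5^11}. By Möbius inversion the count is N_5(11) = (1/11) Σ_{d|11} μ(11/d) · 5^d = (1/11)(μ(11)·5^1 + μ(1)·5^11) = 48828120/11 = 4438920.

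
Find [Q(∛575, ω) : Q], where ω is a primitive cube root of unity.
[Q(∛575, ω) : Q] = 6

[Q(∛575):Q] = 3 (min poly x^3 - 575, irreducible since 575 is not a perfect cube). [Q(ω):Q] = 2 (min poly x^2 + x + 1). Since Q(∛575) ⊂ R and ω ∉ R, we have ω ∉ Q(∛575), so x^2 + x + 1 remains irreducible over Q(∛575) and [Q(∛575, ω) : Q(∛575)] = 2. By the tower law, [Q(∛575, ω) : Q] = 3 · 2 = 6. (In fact Q(∛575, ω) is the splitting field of x^3 - 575 over Q.)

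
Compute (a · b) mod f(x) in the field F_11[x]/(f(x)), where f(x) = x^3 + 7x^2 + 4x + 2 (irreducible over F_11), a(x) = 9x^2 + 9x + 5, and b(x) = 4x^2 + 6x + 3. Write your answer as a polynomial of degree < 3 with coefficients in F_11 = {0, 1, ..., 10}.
a · b ≡ 2x^2 + 6x + 9 (mod f(x))

Multiply in F_11[x]: a(x)·b(x) = (9x^2 + 9x + 5)·(4x^2 + 6x + 3) = 3x^4 + 2x^3 + 2x^2 + 2x + 4. This has degree ≥ 3, so divide by f(x) over F_11: 3x^4 + 2x^3 + 2x^2 + 2x + 4 = (3x + 3)·(x^3 + 7x^2 + 4x + 2) + (2x^2 + 6x + 9). Hence a·b ≡ 2x^2 + 6x + 9 (mod f). (F_11[x]/(f) is a field with 11^3 = 1331 elements since f is irreducible of degree 3.)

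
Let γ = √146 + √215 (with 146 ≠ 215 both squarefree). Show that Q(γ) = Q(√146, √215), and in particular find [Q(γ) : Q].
[Q(γ) : Q] = 4 (equivalently, Q(γ) = Q(√146, √215))

Obviously Q(γ) ⊆ Q(√146, √215), and [Q(√146, √215):Q] = 4 (since 146, 215 are distinct squarefree integers > 1 with 31390 not a perfect square). To show equality we compute the minimal polynomial of γ. From γ = √146 + √215: γ^2 = 146 + 2√(31390) + 215 = 361 + 2√(31390), so γ^2 - 361 = 2√(31390); squaring, (γ^2 - 361)^2 = 4·31390, i.e. γ^4 - 722γ^2 + 130321 - 125560 = 0, i.e. γ^4 - 722γ^2 + 4761 = 0. So γ is a root of x^4 - 722x^2 + 4761. This polynomial is irreducible over Q: it has no rational root (each ±√146 ± √215 is irrational), and any factorization into two quadratics over Q would force √(31390) ∈ Q (pairing opposite roots) or √146, √215 ∈ Q (other pairings), all impossible. Hence [Q(γ):Q] = 4 = [Q(√146, √215):Q], so Q(γ) = Q(√146, √215).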